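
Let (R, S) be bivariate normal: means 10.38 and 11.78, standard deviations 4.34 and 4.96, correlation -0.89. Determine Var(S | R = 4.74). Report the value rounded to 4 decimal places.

For a bivariate normal, Var(S | R=x) = σ_S²(1 − ρ²).
Var(S | R=4.74) = (4.96)²·(1 − (-0.89)²) = 24.6016·0.2079 = 5.1147.

5.1147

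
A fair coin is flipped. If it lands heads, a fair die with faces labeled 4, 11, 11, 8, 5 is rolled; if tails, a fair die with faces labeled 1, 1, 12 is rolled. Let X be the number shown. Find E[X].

E[X | heads] = (4+11+11+8+5)/5 = 39/5.
E[X | tails] = (1+1+12)/3 = 14/3.
E[X] = (1/2)·(39/5) + (1/2)·(14/3) = 187/30.

187/30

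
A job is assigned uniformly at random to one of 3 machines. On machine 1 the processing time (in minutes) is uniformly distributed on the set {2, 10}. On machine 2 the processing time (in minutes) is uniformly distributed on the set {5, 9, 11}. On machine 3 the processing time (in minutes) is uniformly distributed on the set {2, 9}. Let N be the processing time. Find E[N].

119/18

E[N | machine 1] = (2+10)/2 = 6.
E[N | machine 2] = (5+9+11)/3 = 25/3.
E[N | machine 3] = (2+9)/2 = 11/2.
E[N] = (1/3)·(6) + (1/3)·(25/3) + (1/3)·(11/2) = 119/18.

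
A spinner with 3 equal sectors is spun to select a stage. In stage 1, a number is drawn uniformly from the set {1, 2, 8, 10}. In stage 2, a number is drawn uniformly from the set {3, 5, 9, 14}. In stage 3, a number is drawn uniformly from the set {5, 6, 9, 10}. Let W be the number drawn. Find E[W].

41/6

E[W | stage 1] = (1+2+8+10)/4 = 21/4.
E[W | stage 2] = (3+5+9+14)/4 = 31/4.
E[W | stage 3] = (5+6+9+10)/4 = 15/2.
By the law of total expectation,
E[W] = (1/3)·(21/4) + (1/3)·(31/4) + (1/3)·(15/2) = 41/6.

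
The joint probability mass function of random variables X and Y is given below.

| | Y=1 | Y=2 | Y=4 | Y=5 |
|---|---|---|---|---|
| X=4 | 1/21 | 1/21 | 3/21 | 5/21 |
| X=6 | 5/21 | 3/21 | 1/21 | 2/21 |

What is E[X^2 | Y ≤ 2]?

P(Y ≤ 2) = 10/21.
Σ X^2·P over the event = 16·(1/21) + 16·(1/21) + 36·(5/21) + 36·(3/21) = 320/21.
E[X^2 | Y ≤ 2] = (320/21) / (10/21) = 32.

32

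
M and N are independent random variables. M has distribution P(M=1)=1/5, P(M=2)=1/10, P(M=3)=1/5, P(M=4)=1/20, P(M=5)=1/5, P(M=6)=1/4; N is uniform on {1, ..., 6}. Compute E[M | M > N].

P(M > N) = 9/20.
Summing M·P(x,y) over outcomes with M > N gives 9/4.
E[M | M > N] = (9/4) / (9/20) = 5.

5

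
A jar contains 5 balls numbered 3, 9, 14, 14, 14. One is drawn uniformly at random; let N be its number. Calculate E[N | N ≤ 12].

P(N ≤ 12) = 2/5.
Σ over the event: 3·1/5 + 9·1/5 = 12/5.
E[N | N ≤ 12] = (12/5) / (2/5) = 6.

6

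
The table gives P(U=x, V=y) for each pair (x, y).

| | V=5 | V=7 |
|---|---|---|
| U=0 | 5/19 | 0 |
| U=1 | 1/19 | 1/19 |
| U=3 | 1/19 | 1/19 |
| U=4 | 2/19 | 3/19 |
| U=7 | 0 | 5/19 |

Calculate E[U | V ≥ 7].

51/10

P(V ≥ 7) = 10/19.
Summing U·P(U=x,V=y) over the conditioning event gives 51/19.
E[U | V ≥ 7] = (51/19) / (10/19) = 51/10.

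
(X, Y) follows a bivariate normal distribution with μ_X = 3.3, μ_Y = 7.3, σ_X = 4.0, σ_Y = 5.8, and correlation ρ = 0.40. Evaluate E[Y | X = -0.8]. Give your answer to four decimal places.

4.9220

E[Y | X=x] = μ_Y + ρ(σ_Y/σ_X)(x − μ_X) for jointly normal variables.
E[Y | X=-0.8] = 7.3 + (0.40)·(5.8/4.0)·(-0.8 − (3.3)) = 7.3 + (0.58)·(-4.1) = 4.9220.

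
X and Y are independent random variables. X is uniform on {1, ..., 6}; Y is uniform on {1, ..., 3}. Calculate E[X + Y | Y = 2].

Outcomes with Y = 2: (1,2), (2,2), (3,2), (4,2), (5,2), (6,2), each with probability 1/18.
E[X + Y | Y = 2] = (3 + 4 + 5 + 6 + 7 + 8) / 6 = 11/2.

11/2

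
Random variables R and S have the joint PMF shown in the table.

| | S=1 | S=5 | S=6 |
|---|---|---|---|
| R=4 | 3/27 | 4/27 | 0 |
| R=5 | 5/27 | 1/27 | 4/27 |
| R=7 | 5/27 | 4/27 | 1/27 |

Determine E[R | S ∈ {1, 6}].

11/2

P(S ∈ {1, 6}) = 2/3.
Summing R·P(R=x,S=y) over the conditioning event gives 11/3.
E[R | S ∈ {1, 6}] = (11/3) / (2/3) = 11/2.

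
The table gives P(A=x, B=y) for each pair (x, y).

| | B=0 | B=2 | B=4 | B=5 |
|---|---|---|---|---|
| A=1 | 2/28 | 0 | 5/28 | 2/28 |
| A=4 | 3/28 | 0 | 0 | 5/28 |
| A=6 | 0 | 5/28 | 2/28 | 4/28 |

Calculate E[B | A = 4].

25/8

P(A = 4) = 2/7.
Σ B·P over the event = 0·(3/28) + 5·(5/28) = 25/28.
E[B | A = 4] = (25/28) / (2/7) = 25/8.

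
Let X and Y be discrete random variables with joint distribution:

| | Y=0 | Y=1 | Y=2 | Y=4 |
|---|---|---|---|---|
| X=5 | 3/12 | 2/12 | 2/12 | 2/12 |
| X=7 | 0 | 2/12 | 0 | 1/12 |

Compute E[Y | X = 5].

14/9

P(X = 5) = 3/4.
Σ Y·P over the event = 0·(3/12) + 1·(2/12) + 2·(2/12) + 4·(2/12) = 7/6.
E[Y | X = 5] = (7/6) / (3/4) = 14/9.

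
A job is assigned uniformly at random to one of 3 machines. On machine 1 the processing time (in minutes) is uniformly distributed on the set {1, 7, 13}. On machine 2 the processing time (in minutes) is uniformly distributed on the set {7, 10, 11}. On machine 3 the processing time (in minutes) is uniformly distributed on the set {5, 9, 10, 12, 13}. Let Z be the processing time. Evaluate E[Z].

392/45

E[Z | machine 1] = (1+7+13)/3 = 7.
E[Z | machine 2] = (7+10+11)/3 = 28/3.
E[Z | machine 3] = (5+9+10+12+13)/5 = 49/5.
By the law of total expectation,
E[Z] = (1/3)·(7) + (1/3)·(28/3) + (1/3)·(49/5) = 392/45.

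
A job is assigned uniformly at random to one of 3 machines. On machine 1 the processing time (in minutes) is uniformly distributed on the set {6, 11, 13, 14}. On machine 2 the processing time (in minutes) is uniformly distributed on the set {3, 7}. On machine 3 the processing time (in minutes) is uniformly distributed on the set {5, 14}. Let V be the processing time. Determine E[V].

E[V | machine 1] = (6+11+13+14)/4 = 11.
E[V | machine 2] = (3+7)/2 = 5.
E[V | machine 3] = (5+14)/2 = 19/2.
By the law of total expectation,
E[V] = (1/3)·(11) + (1/3)·(5) + (1/3)·(19/2) = 17/2.

17/2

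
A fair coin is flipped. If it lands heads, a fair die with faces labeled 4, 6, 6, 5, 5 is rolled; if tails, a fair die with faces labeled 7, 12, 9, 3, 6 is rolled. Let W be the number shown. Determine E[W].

E[W | heads] = (4+6+6+5+5)/5 = 26/5.
E[W | tails] = (7+12+9+3+6)/5 = 37/5.
E[W] = (1/2)·(26/5) + (1/2)·(37/5) = 63/10.

63/10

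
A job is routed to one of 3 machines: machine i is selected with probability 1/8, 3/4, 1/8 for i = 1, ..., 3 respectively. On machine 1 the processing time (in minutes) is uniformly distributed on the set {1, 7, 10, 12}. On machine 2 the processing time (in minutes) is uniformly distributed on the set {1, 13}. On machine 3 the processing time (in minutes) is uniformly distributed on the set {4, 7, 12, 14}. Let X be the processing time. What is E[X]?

E[X | machine 1] = (1+7+10+12)/4 = 15/2.
E[X | machine 2] = (1+13)/2 = 7.
E[X | machine 3] = (4+7+12+14)/4 = 37/4.
E[X] = (1/8)·(15/2) + (3/4)·(7) + (1/8)·(37/4) = 235/32.

235/32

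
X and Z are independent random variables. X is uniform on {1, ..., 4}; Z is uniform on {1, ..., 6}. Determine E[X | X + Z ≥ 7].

Outcomes with X + Z ≥ 7: (1,6), (2,5), (2,6), (3,4), (3,5), (3,6), (4,3), (4,4), (4,5), (4,6), each with probability 1/24.
E[X | X + Z ≥ 7] = (1 + 2 + 2 + 3 + 3 + 3 + 4 + 4 + 4 + 4) / 10 = 3.

3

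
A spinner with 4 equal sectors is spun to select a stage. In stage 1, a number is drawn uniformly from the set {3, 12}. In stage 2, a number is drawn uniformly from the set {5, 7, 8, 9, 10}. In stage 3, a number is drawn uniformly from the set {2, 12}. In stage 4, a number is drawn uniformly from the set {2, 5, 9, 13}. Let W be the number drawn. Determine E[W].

591/80

E[W | stage 1] = (3+12)/2 = 15/2.
E[W | stage 2] = (5+7+8+9+10)/5 = 39/5.
E[W | stage 3] = (2+12)/2 = 7.
E[W | stage 4] = (2+5+9+13)/4 = 29/4.
E[W] = (1/4)·(15/2) + (1/4)·(39/5) + (1/4)·(7) + (1/4)·(29/4) = 591/80.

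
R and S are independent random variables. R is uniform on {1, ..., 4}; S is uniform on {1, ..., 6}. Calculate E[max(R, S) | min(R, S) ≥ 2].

64/15

P(min(R, S) ≥ 2) = 5/8.
Summing max(R,S)·P(x,y) over outcomes with min(R, S) ≥ 2 gives 8/3.
E[max(R, S) | min(R, S) ≥ 2] = (8/3) / (5/8) = 64/15.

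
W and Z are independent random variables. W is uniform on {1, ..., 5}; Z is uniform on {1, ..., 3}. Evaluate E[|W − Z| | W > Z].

Outcomes with W > Z: (2,1), (3,1), (3,2), (4,1), (4,2), (4,3), (5,1), (5,2), (5,3), each with probability 1/15.
E[|W − Z| | W > Z] = (1 + 2 + 1 + 3 + 2 + 1 + 4 + 3 + 2) / 9 = 19/9.

19/9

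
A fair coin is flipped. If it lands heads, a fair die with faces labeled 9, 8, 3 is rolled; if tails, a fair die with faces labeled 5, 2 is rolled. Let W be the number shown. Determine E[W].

61/12

E[W | heads] = (9+8+3)/3 = 20/3.
E[W | tails] = (5+2)/2 = 7/2.
By the law of total expectation,
E[W] = (1/2)·(20/3) + (1/2)·(7/2) = 61/12.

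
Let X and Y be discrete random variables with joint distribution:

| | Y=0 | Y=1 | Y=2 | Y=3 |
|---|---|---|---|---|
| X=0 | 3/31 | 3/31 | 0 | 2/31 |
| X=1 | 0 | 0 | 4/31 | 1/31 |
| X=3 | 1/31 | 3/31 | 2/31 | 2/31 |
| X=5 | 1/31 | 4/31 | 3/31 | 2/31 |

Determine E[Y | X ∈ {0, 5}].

25/18

P(X ∈ {0, 5}) = 18/31.
Summing Y·P(X=x,Y=y) over the conditioning event gives 25/31.
E[Y | X ∈ {0, 5}] = (25/31) / (18/31) = 25/18.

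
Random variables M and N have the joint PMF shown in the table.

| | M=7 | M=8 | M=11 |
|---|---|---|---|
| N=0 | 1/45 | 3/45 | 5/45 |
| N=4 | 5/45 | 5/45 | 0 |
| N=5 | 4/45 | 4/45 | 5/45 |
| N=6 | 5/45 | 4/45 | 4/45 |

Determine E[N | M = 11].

7/2

P(M = 11) = 14/45.
Σ N·P over the event = 0·(5/45) + 5·(5/45) + 6·(4/45) = 49/45.
E[N | M = 11] = (49/45) / (14/45) = 7/2.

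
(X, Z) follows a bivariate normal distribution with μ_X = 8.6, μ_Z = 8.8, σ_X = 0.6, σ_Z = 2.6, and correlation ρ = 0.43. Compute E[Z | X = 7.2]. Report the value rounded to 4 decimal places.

6.1913

E[Z | X=x] = μ_Z + ρ(σ_Z/σ_X)(x − μ_X) for jointly normal variables.
E[Z | X=7.2] = 8.8 + (0.43)·(2.6/0.6)·(7.2 − (8.6)) = 8.8 + (1.86333)·(-1.4) = 6.1913.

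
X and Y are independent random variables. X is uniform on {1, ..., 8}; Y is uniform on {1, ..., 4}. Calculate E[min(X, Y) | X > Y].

P(X > Y) = 11/16.
Summing min(X,Y)·P(x,y) over outcomes with X > Y gives 25/16.
E[min(X, Y) | X > Y] = (25/16) / (11/16) = 25/11.

25/11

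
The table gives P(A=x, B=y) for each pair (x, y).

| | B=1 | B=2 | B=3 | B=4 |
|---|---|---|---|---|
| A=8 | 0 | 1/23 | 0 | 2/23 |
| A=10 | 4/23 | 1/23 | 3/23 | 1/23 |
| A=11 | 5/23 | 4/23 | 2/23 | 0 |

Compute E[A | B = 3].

52/5

P(B = 3) = 5/23.
Σ A·P over the event = 10·(3/23) + 11·(2/23) = 52/23.
E[A | B = 3] = (52/23) / (5/23) = 52/5.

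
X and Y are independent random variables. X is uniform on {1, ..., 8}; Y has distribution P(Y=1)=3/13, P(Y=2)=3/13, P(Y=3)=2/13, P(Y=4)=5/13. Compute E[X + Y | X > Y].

187/23

P(X > Y) = 69/104.
Summing (X+Y)·P(x,y) over outcomes with X > Y gives 561/104.
E[X + Y | X > Y] = (561/104) / (69/104) = 187/23.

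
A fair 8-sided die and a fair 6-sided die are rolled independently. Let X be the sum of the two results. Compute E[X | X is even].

8

P(X is even) = 1/2.
Σ over the event: 2·1/48 + 4·1/16 + 6·5/48 + 8·1/8 + 10·5/48 + 12·1/16 + 14·1/48 = 4.
E[X | X is even] = (4) / (1/2) = 8.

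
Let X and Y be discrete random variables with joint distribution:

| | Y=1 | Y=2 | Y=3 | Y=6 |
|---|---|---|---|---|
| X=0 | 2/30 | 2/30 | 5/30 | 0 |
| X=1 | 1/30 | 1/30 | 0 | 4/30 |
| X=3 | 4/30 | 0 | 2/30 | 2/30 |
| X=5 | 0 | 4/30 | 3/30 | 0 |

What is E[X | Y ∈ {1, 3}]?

P(Y ∈ {1, 3}) = 17/30.
Summing X·P(X=x,Y=y) over the conditioning event gives 17/15.
E[X | Y ∈ {1, 3}] = (17/15) / (17/30) = 2.

2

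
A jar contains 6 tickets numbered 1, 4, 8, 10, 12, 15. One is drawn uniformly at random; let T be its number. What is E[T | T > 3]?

49/5

P(T > 3) = 5/6.
Σ over the event: 4·1/6 + 8·1/6 + 10·1/6 + 12·1/6 + 15·1/6 = 49/6.
E[T | T > 3] = (49/6) / (5/6) = 49/5.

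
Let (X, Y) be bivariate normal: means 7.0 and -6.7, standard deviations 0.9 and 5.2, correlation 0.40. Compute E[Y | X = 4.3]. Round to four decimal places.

-12.9400

E[Y | X=x] = μ_Y + ρ(σ_Y/σ_X)(x − μ_X) for jointly normal variables.
E[Y | X=4.3] = -6.7 + (0.40)·(5.2/0.9)·(4.3 − (7.0)) = -6.7 + (2.3111)·(-2.7) = -12.9400.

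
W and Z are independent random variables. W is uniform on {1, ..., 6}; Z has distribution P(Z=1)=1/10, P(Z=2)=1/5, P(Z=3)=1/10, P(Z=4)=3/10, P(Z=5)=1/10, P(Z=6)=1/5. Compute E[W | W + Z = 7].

P(W + Z = 7) = 1/6.
Summing W·P(x,y) over outcomes with W + Z = 7 gives 11/20.
E[W | W + Z = 7] = (11/20) / (1/6) = 33/10.

33/10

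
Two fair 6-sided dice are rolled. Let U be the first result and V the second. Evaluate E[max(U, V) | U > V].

P(U > V) = 5/12.
Summing max(U,V)·P(x,y) over outcomes with U > V gives 35/18.
E[max(U, V) | U > V] = (35/18) / (5/12) = 14/3.

14/3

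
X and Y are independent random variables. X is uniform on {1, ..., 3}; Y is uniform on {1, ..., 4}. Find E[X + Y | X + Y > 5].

19/3

P(X + Y > 5) = 1/4.
Summing (X+Y)·P(x,y) over outcomes with X + Y > 5 gives 19/12.
E[X + Y | X + Y > 5] = (19/12) / (1/4) = 19/3.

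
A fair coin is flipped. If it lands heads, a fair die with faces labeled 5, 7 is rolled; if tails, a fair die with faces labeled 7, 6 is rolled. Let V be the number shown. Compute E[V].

E[V | heads] = (5+7)/2 = 6.
E[V | tails] = (7+6)/2 = 13/2.
E[V] = (1/2)·(6) + (1/2)·(13/2) = 25/4.

25/4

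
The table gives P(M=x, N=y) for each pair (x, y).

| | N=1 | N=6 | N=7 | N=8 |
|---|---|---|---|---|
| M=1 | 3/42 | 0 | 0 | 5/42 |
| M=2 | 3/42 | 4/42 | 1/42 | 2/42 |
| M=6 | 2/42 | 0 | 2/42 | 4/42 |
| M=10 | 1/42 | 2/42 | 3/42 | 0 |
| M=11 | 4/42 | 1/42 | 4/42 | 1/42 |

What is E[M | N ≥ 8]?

P(N ≥ 8) = 2/7.
Summing M·P(M=x,N=y) over the conditioning event gives 22/21.
E[M | N ≥ 8] = (22/21) / (2/7) = 11/3.

11/3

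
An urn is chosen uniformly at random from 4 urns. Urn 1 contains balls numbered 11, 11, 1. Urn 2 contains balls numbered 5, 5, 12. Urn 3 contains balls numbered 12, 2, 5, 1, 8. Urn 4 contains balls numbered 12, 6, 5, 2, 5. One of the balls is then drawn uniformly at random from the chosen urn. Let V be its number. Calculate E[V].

E[V | urn 1] = (11+11+1)/3 = 23/3.
E[V | urn 2] = (5+5+12)/3 = 22/3.
E[V | urn 3] = (12+2+5+1+8)/5 = 28/5.
E[V | urn 4] = (12+6+5+2+5)/5 = 6.
E[V] = (1/4)·(23/3) + (1/4)·(22/3) + (1/4)·(28/5) + (1/4)·(6) = 133/20.

133/20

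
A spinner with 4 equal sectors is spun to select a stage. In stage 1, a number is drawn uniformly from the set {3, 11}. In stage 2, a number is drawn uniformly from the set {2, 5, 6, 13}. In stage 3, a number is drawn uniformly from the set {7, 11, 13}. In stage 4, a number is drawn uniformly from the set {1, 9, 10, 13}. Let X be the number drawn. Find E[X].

385/48

E[X | stage 1] = (3+11)/2 = 7.
E[X | stage 2] = (2+5+6+13)/4 = 13/2.
E[X | stage 3] = (7+11+13)/3 = 31/3.
E[X | stage 4] = (1+9+10+13)/4 = 33/4.
By the law of total expectation,
E[X] = (1/4)·(7) + (1/4)·(13/2) + (1/4)·(31/3) + (1/4)·(33/4) = 385/48.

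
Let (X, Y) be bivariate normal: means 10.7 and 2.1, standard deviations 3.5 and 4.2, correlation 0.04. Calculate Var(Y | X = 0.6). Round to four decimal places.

Var(Y | X=x) = (1 − ρ²)·σ_Y².
Var(Y | X=0.6) = (4.2)²·(1 − (0.04)²) = 17.64·0.9984 = 17.6118.

17.6118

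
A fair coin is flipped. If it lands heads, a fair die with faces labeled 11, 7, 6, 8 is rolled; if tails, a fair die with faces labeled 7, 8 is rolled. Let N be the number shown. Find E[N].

E[N | heads] = (11+7+6+8)/4 = 8.
E[N | tails] = (7+8)/2 = 15/2.
E[N] = (1/2)·(8) + (1/2)·(15/2) = 31/4.

31/4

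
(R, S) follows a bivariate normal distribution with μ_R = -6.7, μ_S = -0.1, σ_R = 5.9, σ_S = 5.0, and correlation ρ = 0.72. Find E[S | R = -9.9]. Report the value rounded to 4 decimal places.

-2.0525

For a bivariate normal, E[S | R=x] = μ_S + ρ·(σ_S/σ_R)·(x − μ_R).
E[S | R=-9.9] = -0.1 + (0.72)·(5.0/5.9)·(-9.9 − (-6.7)) = -0.1 + (0.61017)·(-3.2) = -2.0525.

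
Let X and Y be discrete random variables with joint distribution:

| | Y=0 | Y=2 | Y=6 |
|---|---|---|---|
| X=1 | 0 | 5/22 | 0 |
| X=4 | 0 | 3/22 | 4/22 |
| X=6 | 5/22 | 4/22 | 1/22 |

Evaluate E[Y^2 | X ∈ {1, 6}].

P(X ∈ {1, 6}) = 15/22.
Σ Y^2·P over the event = 4·(5/22) + 0·(5/22) + 4·(4/22) + 36·(1/22) = 36/11.
E[Y^2 | X ∈ {1, 6}] = (36/11) / (15/22) = 24/5.

24/5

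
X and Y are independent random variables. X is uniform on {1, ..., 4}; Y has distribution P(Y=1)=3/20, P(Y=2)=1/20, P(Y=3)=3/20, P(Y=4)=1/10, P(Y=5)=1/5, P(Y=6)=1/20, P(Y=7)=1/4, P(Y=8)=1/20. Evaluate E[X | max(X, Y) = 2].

P(max(X, Y) = 2) = 1/16.
Summing X·P(x,y) over outcomes with max(X, Y) = 2 gives 9/80.
E[X | max(X, Y) = 2] = (9/80) / (1/16) = 9/5.

9/5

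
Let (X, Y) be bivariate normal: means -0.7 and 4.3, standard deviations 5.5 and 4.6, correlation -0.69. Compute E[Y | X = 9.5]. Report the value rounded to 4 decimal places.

The regression of Y on X has slope ρ·σ_Y/σ_X and passes through (μ_X, μ_Y).
E[Y | X=9.5] = 4.3 + (-0.69)·(4.6/5.5)·(9.5 − (-0.7)) = 4.3 + (-0.57709)·(10.2) = -1.5863.

-1.5863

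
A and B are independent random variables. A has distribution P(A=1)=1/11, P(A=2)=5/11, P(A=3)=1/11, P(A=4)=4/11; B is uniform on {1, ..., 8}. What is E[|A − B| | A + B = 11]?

P(A + B = 11) = 5/88.
Summing |A−B|·P(x,y) over outcomes with A + B = 11 gives 17/88.
E[|A − B| | A + B = 11] = (17/88) / (5/88) = 17/5.

17/5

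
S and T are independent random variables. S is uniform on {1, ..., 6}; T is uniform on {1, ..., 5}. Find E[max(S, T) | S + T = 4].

P(S + T = 4) = 1/10.
Summing max(S,T)·P(x,y) over outcomes with S + T = 4 gives 4/15.
E[max(S, T) | S + T = 4] = (4/15) / (1/10) = 8/3.

8/3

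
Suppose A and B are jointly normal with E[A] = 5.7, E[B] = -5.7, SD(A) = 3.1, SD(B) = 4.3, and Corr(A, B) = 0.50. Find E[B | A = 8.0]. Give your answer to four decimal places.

The regression of B on A has slope ρ·σ_B/σ_A and passes through (μ_A, μ_B).
E[B | A=8.0] = -5.7 + (0.50)·(4.3/3.1)·(8.0 − (5.7)) = -5.7 + (0.69355)·(2.3) = -4.1048.

-4.1048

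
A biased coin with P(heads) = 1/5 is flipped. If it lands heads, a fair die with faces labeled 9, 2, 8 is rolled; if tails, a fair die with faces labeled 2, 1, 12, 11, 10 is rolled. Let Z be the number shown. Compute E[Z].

527/75

E[Z | heads] = (9+2+8)/3 = 19/3.
E[Z | tails] = (2+1+12+11+10)/5 = 36/5.
E[Z] = (1/5)·(19/3) + (4/5)·(36/5) = 527/75.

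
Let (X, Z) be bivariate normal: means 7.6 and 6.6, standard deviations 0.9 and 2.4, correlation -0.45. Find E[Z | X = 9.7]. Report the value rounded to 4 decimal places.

The regression of Z on X has slope ρ·σ_Z/σ_X and passes through (μ_X, μ_Z).
E[Z | X=9.7] = 6.6 + (-0.45)·(2.4/0.9)·(9.7 − (7.6)) = 6.6 + (-1.2)·(2.1) = 4.0800.

4.0800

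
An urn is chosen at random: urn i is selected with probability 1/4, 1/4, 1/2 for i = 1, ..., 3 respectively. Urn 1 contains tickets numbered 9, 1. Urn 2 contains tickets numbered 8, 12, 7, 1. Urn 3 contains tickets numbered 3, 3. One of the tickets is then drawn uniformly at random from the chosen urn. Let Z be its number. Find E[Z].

E[Z | urn 1] = (9+1)/2 = 5.
E[Z | urn 2] = (8+12+7+1)/4 = 7.
E[Z | urn 3] = (3+3)/2 = 3.
By the law of total expectation,
E[Z] = (1/4)·(5) + (1/4)·(7) + (1/2)·(3) = 9/2.

9/2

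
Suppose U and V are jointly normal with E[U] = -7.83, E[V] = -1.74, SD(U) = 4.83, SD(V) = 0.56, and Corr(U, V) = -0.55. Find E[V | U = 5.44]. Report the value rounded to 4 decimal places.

-2.5862

For a bivariate normal, E[V | U=x] = μ_V + ρ·(σ_V/σ_U)·(x − μ_U).
E[V | U=5.44] = -1.74 + (-0.55)·(0.56/4.83)·(5.44 − (-7.83)) = -1.74 + (-0.063768)·(13.27) = -2.5862.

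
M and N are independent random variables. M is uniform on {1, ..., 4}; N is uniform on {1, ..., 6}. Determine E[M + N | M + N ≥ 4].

P(M + N ≥ 4) = 7/8.
Summing (M+N)·P(x,y) over outcomes with M + N ≥ 4 gives 17/3.
E[M + N | M + N ≥ 4] = (17/3) / (7/8) = 136/21.

136/21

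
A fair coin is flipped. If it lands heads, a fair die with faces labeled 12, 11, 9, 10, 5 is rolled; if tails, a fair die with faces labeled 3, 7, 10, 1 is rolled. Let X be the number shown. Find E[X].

293/40

E[X | heads] = (12+11+9+10+5)/5 = 47/5.
E[X | tails] = (3+7+10+1)/4 = 21/4.
By the law of total expectation,
E[X] = (1/2)·(47/5) + (1/2)·(21/4) = 293/40.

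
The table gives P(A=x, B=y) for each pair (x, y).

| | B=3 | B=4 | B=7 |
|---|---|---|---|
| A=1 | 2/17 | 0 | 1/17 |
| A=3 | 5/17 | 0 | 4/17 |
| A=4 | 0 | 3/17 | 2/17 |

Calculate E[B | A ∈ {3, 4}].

P(A ∈ {3, 4}) = 14/17.
Σ B·P over the event = 3·(5/17) + 7·(4/17) + 4·(3/17) + 7·(2/17) = 69/17.
E[B | A ∈ {3, 4}] = (69/17) / (14/17) = 69/14.

69/14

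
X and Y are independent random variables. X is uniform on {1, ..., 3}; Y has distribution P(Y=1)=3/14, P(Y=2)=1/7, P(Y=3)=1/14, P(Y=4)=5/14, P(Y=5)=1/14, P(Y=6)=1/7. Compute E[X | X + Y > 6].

P(X + Y > 6) = 13/42.
Summing X·P(x,y) over outcomes with X + Y > 6 gives 16/21.
E[X | X + Y > 6] = (16/21) / (13/42) = 32/13.

32/13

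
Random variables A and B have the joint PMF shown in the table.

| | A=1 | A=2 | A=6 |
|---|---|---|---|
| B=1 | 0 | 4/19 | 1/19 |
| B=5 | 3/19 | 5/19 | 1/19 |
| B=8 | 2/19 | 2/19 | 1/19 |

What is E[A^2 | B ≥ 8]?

P(B ≥ 8) = 5/19.
Σ A^2·P over the event = 1·(2/19) + 4·(2/19) + 36·(1/19) = 46/19.
E[A^2 | B ≥ 8] = (46/19) / (5/19) = 46/5.

46/5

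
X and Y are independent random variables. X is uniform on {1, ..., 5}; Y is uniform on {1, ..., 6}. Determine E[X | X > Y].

4

Outcomes with X > Y: (2,1), (3,1), (3,2), (4,1), (4,2), (4,3), (5,1), (5,2), (5,3), (5,4), each with probability 1/30.
E[X | X > Y] = (2 + 3 + 3 + 4 + 4 + 4 + 5 + 5 + 5 + 5) / 10 = 4.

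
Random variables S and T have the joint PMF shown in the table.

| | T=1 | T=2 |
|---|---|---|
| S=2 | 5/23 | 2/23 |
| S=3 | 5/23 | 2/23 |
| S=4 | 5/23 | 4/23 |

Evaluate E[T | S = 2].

9/7

P(S = 2) = 7/23.
Summing T·P(S=x,T=y) over the conditioning event gives 9/23.
E[T | S = 2] = (9/23) / (7/23) = 9/7.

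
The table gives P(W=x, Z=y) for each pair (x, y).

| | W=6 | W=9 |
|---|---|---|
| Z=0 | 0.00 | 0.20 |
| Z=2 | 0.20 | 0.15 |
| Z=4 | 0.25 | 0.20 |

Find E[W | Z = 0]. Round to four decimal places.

P(Z = 0) = 0.20.
Σ W·P over the event = 9·(0.20) = 1.80.
E[W | Z = 0] = (1.80) / (0.20) = 9.0000.

9.0000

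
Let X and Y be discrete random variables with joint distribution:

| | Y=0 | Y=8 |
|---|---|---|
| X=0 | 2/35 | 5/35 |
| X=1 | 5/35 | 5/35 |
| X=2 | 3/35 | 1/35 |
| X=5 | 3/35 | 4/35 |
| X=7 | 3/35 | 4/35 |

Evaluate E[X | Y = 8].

55/19

P(Y = 8) = 19/35.
Σ X·P over the event = 0·(5/35) + 1·(5/35) + 2·(1/35) + 5·(4/35) + 7·(4/35) = 11/7.
E[X | Y = 8] = (11/7) / (19/35) = 55/19.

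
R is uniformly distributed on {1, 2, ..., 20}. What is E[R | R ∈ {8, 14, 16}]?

P(R ∈ {8, 14, 16}) = 3/20.
Σ over the event: 8·1/20 + 14·1/20 + 16·1/20 = 19/10.
E[R | R ∈ {8, 14, 16}] = (19/10) / (3/20) = 38/3.

38/3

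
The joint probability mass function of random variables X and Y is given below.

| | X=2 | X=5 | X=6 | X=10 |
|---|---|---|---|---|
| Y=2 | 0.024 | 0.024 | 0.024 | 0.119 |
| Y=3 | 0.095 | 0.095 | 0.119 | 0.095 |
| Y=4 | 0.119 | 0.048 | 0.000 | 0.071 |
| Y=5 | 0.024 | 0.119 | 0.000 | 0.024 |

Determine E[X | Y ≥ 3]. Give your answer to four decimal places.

P(Y ≥ 3) = 0.809.
Summing X·P(X=x,Y=y) over the conditioning event gives 4.400.
E[X | Y ≥ 3] = (4.400) / (0.809) = 5.4388.

5.4388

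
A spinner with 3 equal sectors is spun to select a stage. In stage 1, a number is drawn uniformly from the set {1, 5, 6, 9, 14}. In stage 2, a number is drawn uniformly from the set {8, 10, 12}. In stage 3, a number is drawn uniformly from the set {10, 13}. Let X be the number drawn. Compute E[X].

E[X | stage 1] = (1+5+6+9+14)/5 = 7.
E[X | stage 2] = (8+10+12)/3 = 10.
E[X | stage 3] = (10+13)/2 = 23/2.
By the law of total expectation,
E[X] = (1/3)·(7) + (1/3)·(10) + (1/3)·(23/2) = 19/2.

19/2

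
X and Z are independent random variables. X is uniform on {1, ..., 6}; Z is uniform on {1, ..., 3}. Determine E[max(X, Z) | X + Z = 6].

Outcomes with X + Z = 6: (3,3), (4,2), (5,1), each with probability 1/18.
E[max(X, Z) | X + Z = 6] = (3 + 4 + 5) / 3 = 4.

4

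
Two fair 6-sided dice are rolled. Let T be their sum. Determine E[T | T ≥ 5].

116/15

P(T ≥ 5) = 5/6.
Σ over the event: 5·1/9 + 6·5/36 + 7·1/6 + 8·5/36 + 9·1/9 + 10·1/12 + 11·1/18 + 12·1/36 = 58/9.
E[T | T ≥ 5] = (58/9) / (5/6) = 116/15.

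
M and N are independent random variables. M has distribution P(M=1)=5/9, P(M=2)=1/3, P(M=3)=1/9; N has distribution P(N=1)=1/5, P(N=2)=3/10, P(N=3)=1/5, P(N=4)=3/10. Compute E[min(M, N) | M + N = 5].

P(M + N = 5) = 4/15.
Summing min(M,N)·P(x,y) over outcomes with M + N = 5 gives 11/30.
E[min(M, N) | M + N = 5] = (11/30) / (4/15) = 11/8.

11/8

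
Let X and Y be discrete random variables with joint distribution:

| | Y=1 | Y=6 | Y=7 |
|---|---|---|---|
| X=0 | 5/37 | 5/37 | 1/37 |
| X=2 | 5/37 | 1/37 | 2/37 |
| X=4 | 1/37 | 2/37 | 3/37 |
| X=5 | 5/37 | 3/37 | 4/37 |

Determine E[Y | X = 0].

42/11

P(X = 0) = 11/37.
Σ Y·P over the event = 1·(5/37) + 6·(5/37) + 7·(1/37) = 42/37.
E[Y | X = 0] = (42/37) / (11/37) = 42/11.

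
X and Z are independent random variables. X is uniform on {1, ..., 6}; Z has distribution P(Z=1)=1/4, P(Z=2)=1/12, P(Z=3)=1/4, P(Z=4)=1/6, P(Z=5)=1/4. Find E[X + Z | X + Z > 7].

P(X + Z > 7) = 25/72.
Summing (X+Z)·P(x,y) over outcomes with X + Z > 7 gives 227/72.
E[X + Z | X + Z > 7] = (227/72) / (25/72) = 227/25.

227/25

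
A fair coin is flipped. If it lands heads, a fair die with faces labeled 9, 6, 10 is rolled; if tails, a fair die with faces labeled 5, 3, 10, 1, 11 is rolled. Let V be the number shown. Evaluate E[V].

43/6

E[V | heads] = (9+6+10)/3 = 25/3.
E[V | tails] = (5+3+10+1+11)/5 = 6.
E[V] = (1/2)·(25/3) + (1/2)·(6) = 43/6.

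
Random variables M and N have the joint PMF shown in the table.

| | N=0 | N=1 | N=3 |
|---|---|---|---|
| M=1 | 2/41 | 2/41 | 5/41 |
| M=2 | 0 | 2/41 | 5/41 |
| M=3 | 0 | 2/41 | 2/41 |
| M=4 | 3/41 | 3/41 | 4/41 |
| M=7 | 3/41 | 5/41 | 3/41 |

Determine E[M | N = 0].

35/8

P(N = 0) = 8/41.
Σ M·P over the event = 1·(2/41) + 4·(3/41) + 7·(3/41) = 35/41.
E[M | N = 0] = (35/41) / (8/41) = 35/8.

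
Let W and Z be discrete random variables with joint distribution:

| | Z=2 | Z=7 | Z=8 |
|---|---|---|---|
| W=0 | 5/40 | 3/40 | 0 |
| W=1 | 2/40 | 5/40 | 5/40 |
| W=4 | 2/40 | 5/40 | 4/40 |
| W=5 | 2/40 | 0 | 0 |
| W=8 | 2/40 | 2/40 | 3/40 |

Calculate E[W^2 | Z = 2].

212/13

P(Z = 2) = 13/40.
Σ W^2·P over the event = 0·(5/40) + 1·(2/40) + 16·(2/40) + 25·(2/40) + 64·(2/40) = 53/10.
E[W^2 | Z = 2] = (53/10) / (13/40) = 212/13.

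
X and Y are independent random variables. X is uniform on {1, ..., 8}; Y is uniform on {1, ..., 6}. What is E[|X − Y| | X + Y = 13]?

Outcomes with X + Y = 13: (7,6), (8,5), each with probability 1/48.
E[|X − Y| | X + Y = 13] = (1 + 3) / 2 = 2.

2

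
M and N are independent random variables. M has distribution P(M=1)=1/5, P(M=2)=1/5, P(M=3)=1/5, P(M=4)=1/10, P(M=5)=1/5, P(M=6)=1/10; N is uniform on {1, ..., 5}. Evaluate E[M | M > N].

P(M > N) = 11/25.
Summing M·P(x,y) over outcomes with M > N gives 49/25.
E[M | M > N] = (49/25) / (11/25) = 49/11.

49/11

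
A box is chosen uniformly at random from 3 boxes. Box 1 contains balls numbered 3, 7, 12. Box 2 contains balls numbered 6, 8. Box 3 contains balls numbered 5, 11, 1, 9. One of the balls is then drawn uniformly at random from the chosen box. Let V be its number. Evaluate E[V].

E[V | box 1] = (3+7+12)/3 = 22/3.
E[V | box 2] = (6+8)/2 = 7.
E[V | box 3] = (5+11+1+9)/4 = 13/2.
By the law of total expectation,
E[V] = (1/3)·(22/3) + (1/3)·(7) + (1/3)·(13/2) = 125/18.

125/18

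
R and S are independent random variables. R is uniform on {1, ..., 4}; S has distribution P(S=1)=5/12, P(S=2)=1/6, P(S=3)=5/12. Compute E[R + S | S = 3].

P(S = 3) = 5/12.
Summing (R+S)·P(x,y) over outcomes with S = 3 gives 55/24.
E[R + S | S = 3] = (55/24) / (5/12) = 11/2.

11/2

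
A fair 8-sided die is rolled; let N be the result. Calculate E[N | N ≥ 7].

Given N ≥ 7, N is equally likely to be any of {7, 8}.
E[N | N ≥ 7] = (7 + 8) / 2 = 15/2.

15/2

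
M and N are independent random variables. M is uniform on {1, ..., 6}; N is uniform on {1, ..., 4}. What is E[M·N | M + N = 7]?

P(M + N = 7) = 1/6.
Summing MN·P(x,y) over outcomes with M + N = 7 gives 5/3.
E[M·N | M + N = 7] = (5/3) / (1/6) = 10.

10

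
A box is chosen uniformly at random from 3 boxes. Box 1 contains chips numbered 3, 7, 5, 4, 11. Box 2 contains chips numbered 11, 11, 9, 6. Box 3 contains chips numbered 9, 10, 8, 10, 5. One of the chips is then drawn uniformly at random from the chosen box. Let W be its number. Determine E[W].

473/60

E[W | box 1] = (3+7+5+4+11)/5 = 6.
E[W | box 2] = (11+11+9+6)/4 = 37/4.
E[W | box 3] = (9+10+8+10+5)/5 = 42/5.
E[W] = (1/3)·(6) + (1/3)·(37/4) + (1/3)·(42/5) = 473/60.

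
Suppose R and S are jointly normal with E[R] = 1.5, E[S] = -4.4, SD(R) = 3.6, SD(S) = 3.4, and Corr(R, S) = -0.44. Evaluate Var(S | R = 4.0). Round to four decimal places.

Var(S | R=x) = (1 − ρ²)·σ_S².
Var(S | R=4.0) = (3.4)²·(1 − (-0.44)²) = 11.56·0.8064 = 9.3220.

9.3220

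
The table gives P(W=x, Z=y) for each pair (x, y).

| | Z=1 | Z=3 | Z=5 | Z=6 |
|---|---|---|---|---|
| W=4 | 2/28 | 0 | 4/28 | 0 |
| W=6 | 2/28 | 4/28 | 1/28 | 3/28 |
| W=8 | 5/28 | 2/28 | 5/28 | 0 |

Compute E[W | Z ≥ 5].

80/13

P(Z ≥ 5) = 13/28.
Σ W·P over the event = 4·(4/28) + 6·(1/28) + 6·(3/28) + 8·(5/28) = 20/7.
E[W | Z ≥ 5] = (20/7) / (13/28) = 80/13.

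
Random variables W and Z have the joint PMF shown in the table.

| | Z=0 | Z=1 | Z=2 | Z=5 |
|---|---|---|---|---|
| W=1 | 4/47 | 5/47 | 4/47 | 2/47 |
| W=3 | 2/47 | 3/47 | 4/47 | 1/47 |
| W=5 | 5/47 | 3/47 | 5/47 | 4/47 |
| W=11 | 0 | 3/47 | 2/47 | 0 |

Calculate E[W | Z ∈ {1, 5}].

29/7

P(Z ∈ {1, 5}) = 21/47.
Σ W·P over the event = 1·(5/47) + 1·(2/47) + 3·(3/47) + 3·(1/47) + 5·(3/47) + 5·(4/47) + 11·(3/47) = 87/47.
E[W | Z ∈ {1, 5}] = (87/47) / (21/47) = 29/7.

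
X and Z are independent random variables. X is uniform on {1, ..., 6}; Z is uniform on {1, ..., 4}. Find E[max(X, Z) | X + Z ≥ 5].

P(X + Z ≥ 5) = 3/4.
Summing max(X,Z)·P(x,y) over outcomes with X + Z ≥ 5 gives 27/8.
E[max(X, Z) | X + Z ≥ 5] = (27/8) / (3/4) = 9/2.

9/2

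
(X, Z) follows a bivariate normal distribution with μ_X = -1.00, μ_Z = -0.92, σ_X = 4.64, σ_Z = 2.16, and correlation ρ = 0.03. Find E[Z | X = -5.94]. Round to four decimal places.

The regression of Z on X has slope ρ·σ_Z/σ_X and passes through (μ_X, μ_Z).
E[Z | X=-5.94] = -0.92 + (0.03)·(2.16/4.64)·(-5.94 − (-1.00)) = -0.92 + (0.013966)·(-4.94) = -0.9890.

-0.9890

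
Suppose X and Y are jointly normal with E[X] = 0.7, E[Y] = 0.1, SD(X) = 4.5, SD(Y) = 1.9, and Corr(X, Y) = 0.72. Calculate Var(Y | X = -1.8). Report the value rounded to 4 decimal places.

1.7386

For a bivariate normal, Var(Y | X=x) = σ_Y²(1 − ρ²).
Var(Y | X=-1.8) = (1.9)²·(1 − (0.72)²) = 3.61·0.4816 = 1.7386.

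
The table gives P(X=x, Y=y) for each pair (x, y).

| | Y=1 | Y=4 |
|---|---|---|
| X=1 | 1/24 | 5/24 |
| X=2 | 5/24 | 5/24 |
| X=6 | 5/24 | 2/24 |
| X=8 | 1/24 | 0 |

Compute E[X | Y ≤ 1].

49/12

P(Y ≤ 1) = 1/2.
Σ X·P over the event = 1·(1/24) + 2·(5/24) + 6·(5/24) + 8·(1/24) = 49/24.
E[X | Y ≤ 1] = (49/24) / (1/2) = 49/12.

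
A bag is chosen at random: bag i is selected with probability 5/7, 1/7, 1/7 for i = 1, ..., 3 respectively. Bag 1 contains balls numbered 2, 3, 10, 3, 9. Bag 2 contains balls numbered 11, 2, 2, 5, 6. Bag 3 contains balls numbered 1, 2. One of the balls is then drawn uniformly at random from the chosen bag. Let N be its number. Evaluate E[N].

E[N | bag 1] = (2+3+10+3+9)/5 = 27/5.
E[N | bag 2] = (11+2+2+5+6)/5 = 26/5.
E[N | bag 3] = (1+2)/2 = 3/2.
E[N] = (5/7)·(27/5) + (1/7)·(26/5) + (1/7)·(3/2) = 337/70.

337/70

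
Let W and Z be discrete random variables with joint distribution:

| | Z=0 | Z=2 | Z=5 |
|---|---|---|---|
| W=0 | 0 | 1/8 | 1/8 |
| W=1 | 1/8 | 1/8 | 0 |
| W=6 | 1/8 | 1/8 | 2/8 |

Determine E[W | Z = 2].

P(Z = 2) = 3/8.
Summing W·P(W=x,Z=y) over the conditioning event gives 7/8.
E[W | Z = 2] = (7/8) / (3/8) = 7/3.

7/3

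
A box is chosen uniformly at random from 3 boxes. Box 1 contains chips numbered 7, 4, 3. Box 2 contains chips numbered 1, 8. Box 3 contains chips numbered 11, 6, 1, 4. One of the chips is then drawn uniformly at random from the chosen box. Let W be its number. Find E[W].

E[W | box 1] = (7+4+3)/3 = 14/3.
E[W | box 2] = (1+8)/2 = 9/2.
E[W | box 3] = (11+6+1+4)/4 = 11/2.
E[W] = (1/3)·(14/3) + (1/3)·(9/2) + (1/3)·(11/2) = 44/9.

44/9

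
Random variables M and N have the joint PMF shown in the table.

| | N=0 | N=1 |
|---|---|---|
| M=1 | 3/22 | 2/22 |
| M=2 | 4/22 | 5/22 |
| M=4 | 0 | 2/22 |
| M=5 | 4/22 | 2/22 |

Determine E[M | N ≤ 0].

P(N ≤ 0) = 1/2.
Σ M·P over the event = 1·(3/22) + 2·(4/22) + 5·(4/22) = 31/22.
E[M | N ≤ 0] = (31/22) / (1/2) = 31/11.

31/11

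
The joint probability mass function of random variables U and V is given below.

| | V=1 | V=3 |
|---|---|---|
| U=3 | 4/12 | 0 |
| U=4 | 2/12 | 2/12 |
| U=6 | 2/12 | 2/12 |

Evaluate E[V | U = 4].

P(U = 4) = 1/3.
Σ V·P over the event = 1·(2/12) + 3·(2/12) = 2/3.
E[V | U = 4] = (2/3) / (1/3) = 2.

2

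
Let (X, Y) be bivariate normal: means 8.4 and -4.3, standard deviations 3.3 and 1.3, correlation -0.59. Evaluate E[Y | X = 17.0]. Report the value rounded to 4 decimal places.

E[Y | X=x] = μ_Y + ρ(σ_Y/σ_X)(x − μ_X) for jointly normal variables.
E[Y | X=17.0] = -4.3 + (-0.59)·(1.3/3.3)·(17.0 − (8.4)) = -4.3 + (-0.23242)·(8.6) = -6.2988.

-6.2988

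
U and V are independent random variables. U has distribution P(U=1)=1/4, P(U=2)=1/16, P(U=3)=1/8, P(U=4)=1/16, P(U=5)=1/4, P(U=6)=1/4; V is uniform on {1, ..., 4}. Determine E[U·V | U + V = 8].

P(U + V = 8) = 9/64.
Summing UV·P(x,y) over outcomes with U + V = 8 gives 31/16.
E[U·V | U + V = 8] = (31/16) / (9/64) = 124/9.

124/9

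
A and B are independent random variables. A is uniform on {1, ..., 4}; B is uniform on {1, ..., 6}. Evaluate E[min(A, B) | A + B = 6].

2

P(A + B = 6) = 1/6.
Summing min(A,B)·P(x,y) over outcomes with A + B = 6 gives 1/3.
E[min(A, B) | A + B = 6] = (1/3) / (1/6) = 2.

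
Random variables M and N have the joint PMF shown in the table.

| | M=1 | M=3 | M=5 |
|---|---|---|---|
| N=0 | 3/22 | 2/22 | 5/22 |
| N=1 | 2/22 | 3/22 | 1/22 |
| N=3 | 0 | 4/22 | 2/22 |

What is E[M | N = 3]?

P(N = 3) = 3/11.
Σ M·P over the event = 3·(4/22) + 5·(2/22) = 1.
E[M | N = 3] = (1) / (3/11) = 11/3.

11/3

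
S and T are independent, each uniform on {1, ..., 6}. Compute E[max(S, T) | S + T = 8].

Outcomes with S + T = 8: (2,6), (3,5), (4,4), (5,3), (6,2), each with probability 1/36.
E[max(S, T) | S + T = 8] = (6 + 5 + 4 + 5 + 6) / 5 = 26/5.

26/5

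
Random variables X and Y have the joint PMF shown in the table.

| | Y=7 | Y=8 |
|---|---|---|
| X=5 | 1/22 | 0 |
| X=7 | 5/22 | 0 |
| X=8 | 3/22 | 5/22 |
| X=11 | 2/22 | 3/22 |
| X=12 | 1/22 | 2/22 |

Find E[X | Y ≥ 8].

97/10

P(Y ≥ 8) = 5/11.
Σ X·P over the event = 8·(5/22) + 11·(3/22) + 12·(2/22) = 97/22.
E[X | Y ≥ 8] = (97/22) / (5/11) = 97/10.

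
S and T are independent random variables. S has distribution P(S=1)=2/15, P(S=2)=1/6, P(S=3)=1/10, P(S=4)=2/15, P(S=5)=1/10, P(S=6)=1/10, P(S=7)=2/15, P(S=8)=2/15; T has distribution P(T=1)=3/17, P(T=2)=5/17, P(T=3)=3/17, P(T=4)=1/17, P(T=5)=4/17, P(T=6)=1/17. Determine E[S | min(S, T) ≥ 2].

P(min(S, T) ≥ 2) = 182/255.
Summing S·P(x,y) over outcomes with min(S, T) ≥ 2 gives 896/255.
E[S | min(S, T) ≥ 2] = (896/255) / (182/255) = 64/13.

64/13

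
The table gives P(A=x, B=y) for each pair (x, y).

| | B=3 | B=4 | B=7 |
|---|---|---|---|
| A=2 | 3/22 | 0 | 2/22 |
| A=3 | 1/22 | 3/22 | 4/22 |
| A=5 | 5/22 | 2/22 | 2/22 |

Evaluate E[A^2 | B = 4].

P(B = 4) = 5/22.
Summing A^2·P(A=x,B=y) over the conditioning event gives 7/2.
E[A^2 | B = 4] = (7/2) / (5/22) = 77/5.

77/5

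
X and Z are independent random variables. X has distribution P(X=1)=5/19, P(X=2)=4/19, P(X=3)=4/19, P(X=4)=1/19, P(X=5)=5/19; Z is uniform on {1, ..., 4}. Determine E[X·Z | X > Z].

P(X > Z) = 35/76.
Summing XZ·P(x,y) over outcomes with X > Z gives 159/38.
E[X·Z | X > Z] = (159/38) / (35/76) = 318/35.

318/35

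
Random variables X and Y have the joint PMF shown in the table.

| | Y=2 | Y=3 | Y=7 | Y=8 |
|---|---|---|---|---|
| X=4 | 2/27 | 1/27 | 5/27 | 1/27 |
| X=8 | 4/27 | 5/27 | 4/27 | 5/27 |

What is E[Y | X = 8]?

91/18

P(X = 8) = 2/3.
Σ Y·P over the event = 2·(4/27) + 3·(5/27) + 7·(4/27) + 8·(5/27) = 91/27.
E[Y | X = 8] = (91/27) / (2/3) = 91/18.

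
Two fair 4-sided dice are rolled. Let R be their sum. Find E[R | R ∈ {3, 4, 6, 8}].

44/9

P(R ∈ {3, 4, 6, 8}) = 9/16.
Σ over the event: 3·1/8 + 4·3/16 + 6·3/16 + 8·1/16 = 11/4.
E[R | R ∈ {3, 4, 6, 8}] = (11/4) / (9/16) = 44/9.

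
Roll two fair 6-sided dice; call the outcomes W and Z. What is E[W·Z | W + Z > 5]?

203/13

P(W + Z > 5) = 13/18.
Summing WZ·P(x,y) over outcomes with W + Z > 5 gives 203/18.
E[W·Z | W + Z > 5] = (203/18) / (13/18) = 203/13.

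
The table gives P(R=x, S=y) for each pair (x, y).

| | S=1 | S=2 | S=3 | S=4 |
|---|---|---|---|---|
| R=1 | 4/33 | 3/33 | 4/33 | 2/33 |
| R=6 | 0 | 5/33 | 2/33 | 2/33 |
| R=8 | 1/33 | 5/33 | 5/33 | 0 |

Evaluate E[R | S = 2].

73/13

P(S = 2) = 13/33.
Summing R·P(R=x,S=y) over the conditioning event gives 73/33.
E[R | S = 2] = (73/33) / (13/33) = 73/13.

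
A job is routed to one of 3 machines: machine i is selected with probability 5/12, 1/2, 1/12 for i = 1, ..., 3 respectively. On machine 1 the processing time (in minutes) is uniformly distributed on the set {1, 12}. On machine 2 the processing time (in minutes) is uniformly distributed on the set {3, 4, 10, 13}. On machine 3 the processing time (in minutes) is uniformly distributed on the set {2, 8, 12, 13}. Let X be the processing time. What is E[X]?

E[X | machine 1] = (1+12)/2 = 13/2.
E[X | machine 2] = (3+4+10+13)/4 = 15/2.
E[X | machine 3] = (2+8+12+13)/4 = 35/4.
By the law of total expectation,
E[X] = (5/12)·(13/2) + (1/2)·(15/2) + (1/12)·(35/4) = 115/16.

115/16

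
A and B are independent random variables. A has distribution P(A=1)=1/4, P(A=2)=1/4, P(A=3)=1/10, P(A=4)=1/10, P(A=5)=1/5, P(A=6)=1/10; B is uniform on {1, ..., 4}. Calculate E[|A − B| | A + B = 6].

30/13

P(A + B = 6) = 13/80.
Summing |A−B|·P(x,y) over outcomes with A + B = 6 gives 3/8.
E[|A − B| | A + B = 6] = (3/8) / (13/80) = 30/13.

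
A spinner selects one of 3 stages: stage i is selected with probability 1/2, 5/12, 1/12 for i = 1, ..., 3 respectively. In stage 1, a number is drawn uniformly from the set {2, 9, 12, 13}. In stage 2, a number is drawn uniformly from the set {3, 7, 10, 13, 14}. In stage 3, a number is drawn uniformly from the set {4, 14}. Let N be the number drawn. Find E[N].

E[N | stage 1] = (2+9+12+13)/4 = 9.
E[N | stage 2] = (3+7+10+13+14)/5 = 47/5.
E[N | stage 3] = (4+14)/2 = 9.
By the law of total expectation,
E[N] = (1/2)·(9) + (5/12)·(47/5) + (1/12)·(9) = 55/6.

55/6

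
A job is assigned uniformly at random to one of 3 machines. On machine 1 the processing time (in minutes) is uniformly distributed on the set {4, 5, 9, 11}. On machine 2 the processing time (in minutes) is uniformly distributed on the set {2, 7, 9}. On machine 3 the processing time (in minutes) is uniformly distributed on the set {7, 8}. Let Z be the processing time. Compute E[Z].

83/12

E[Z | machine 1] = (4+5+9+11)/4 = 29/4.
E[Z | machine 2] = (2+7+9)/3 = 6.
E[Z | machine 3] = (7+8)/2 = 15/2.
E[Z] = (1/3)·(29/4) + (1/3)·(6) + (1/3)·(15/2) = 83/12.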